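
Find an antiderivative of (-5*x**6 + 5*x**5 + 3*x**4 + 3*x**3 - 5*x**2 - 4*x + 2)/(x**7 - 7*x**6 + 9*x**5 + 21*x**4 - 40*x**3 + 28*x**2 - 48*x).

Factor the denominator: x*(x - 4)*(x - 3)*(x - 2)*(x + 2)*(x**2 + 1).
Partial-fraction decomposition: (179*x - 83)/(850*(x**2 + 1)) - 233/(600*(x + 2)) - 57/(40*(x - 2)) + 2161/(150*(x - 3)) - 7247/(408*(x - 4)) - 1/(24*x).
Integrate each term; A/(x−a) gives A·log|x−a|; the (Bx+D)/(x²+p²) term gives a log and an atan.

-log(x)/24 - 7247*log(x - 4)/408 + 2161*log(x - 3)/150 - 57*log(x - 2)/40 - 233*log(x + 2)/600 + 179*log(x**2 + 1)/1700 - 83*atan(x)/850 + C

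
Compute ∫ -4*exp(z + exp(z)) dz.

-4*exp(exp(z)) + C

Let u = exp(z), so du = (exp(z)) dz.
Rewriting, the integral becomes -4·∫ e^u du = -4·e^u.
Substituting back, u = exp(z).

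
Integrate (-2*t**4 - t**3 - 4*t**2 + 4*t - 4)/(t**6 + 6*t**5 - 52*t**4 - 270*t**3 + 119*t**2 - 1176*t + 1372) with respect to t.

-5317*log(t - 7)/62328 + 7*log(t - 1)/1920 + 1478847*log(t + 7)/17618048 - 16*log(t**2 + 4)/14045 - 206*atan(t/2)/14045 + 4687/(5936*t + 41552) + C

Factor the denominator: (t - 7)*(t - 1)*(t + 7)**2*(t**2 + 4).
Partial-fraction decomposition: -4*(8*t + 103)/(14045*(t**2 + 4)) + 1478847/(17618048*(t + 7)) - 4687/(5936*(t + 7)**2) + 7/(1920*(t - 1)) - 5317/(62328*(t - 7)).
Integrate each term; A/(t−a) gives A·log|t−a|; the (Bt+D)/(t²+p²) term gives a log and an atan.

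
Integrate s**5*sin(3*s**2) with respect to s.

Let u = s², du = 2s ds; rewrite as (1/2)∫ u^2·sin(3u) du.
Now integrate by parts 2 times.

-s**4*cos(3*s**2)/6 + s**2*sin(3*s**2)/9 + cos(3*s**2)/27 + C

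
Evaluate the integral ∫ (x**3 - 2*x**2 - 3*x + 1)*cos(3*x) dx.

Use integration by parts with u = x**3 - 2*x**2 - 3*x + 1, dv = cos(3*x) dx, so v = sin(3*x)/3.
Apply parts 3 times (tabular method): alternate signs, differentiate u down to 0, integrate dv up.

x**3*sin(3*x)/3 - 2*x**2*sin(3*x)/3 + x**2*cos(3*x)/3 - 11*x*sin(3*x)/9 - 4*x*cos(3*x)/9 + 13*sin(3*x)/27 - 11*cos(3*x)/27 + C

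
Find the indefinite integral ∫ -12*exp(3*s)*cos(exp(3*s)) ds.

Let u = exp(3*s), so du = (3*exp(3*s)) ds.
Rewriting, the integral becomes -4·∫ cos(u) du = -4·sin(u).
Substituting back, u = exp(3*s).

-4*sin(exp(3*s)) + C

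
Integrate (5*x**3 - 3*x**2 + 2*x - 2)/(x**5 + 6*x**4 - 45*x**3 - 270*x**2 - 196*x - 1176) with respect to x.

Factor the denominator: (x - 7)*(x + 6)*(x + 7)*(x**2 + 4).
Partial-fraction decomposition: (59*x + 6)/(1060*(x**2 + 4)) - 939/(371*(x + 7)) + 601/(260*(x + 6)) + 790/(4823*(x - 7)).
Integrate each term; A/(x−a) gives A·log|x−a|; the (Bx+D)/(x²+p²) term gives a log and an atan.

790*log(x - 7)/4823 + 601*log(x + 6)/260 - 939*log(x + 7)/371 + 59*log(x**2 + 4)/2120 + 3*atan(x/2)/1060 + C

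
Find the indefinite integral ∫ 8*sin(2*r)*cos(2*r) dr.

Let u = sin(2*r), so du = (2*cos(2*r)) dr.
Rewriting, the integral becomes 4·∫ u^1 du = 4·u^2/2.
Substituting back, u = sin(2*r).

2*sin(2*r)**2 + C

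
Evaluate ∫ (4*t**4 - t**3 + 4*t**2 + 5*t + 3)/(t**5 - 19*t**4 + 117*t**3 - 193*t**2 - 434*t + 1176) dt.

Factor the denominator: (t - 7)**2*(t - 4)*(t - 3)*(t + 2).
Partial-fraction decomposition: 1/(30*(t + 2)) - 351/(80*(t - 3)) + 349/(18*(t - 4)) - 1589/(144*(t - 7)) + 1055/(12*(t - 7)**2).
Integrate each term; A/(t−a) gives A·log|t−a|; A/(t−a)² gives −A/(t−a).

-1589*log(t - 7)/144 + 349*log(t - 4)/18 - 351*log(t - 3)/80 + log(t + 2)/30 - 1055/(12*t - 84) + C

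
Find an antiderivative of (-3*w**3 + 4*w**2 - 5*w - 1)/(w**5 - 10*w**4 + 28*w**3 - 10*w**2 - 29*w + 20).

Factor the denominator: (w - 5)*(w - 4)*(w - 1)**2*(w + 1).
Partial-fraction decomposition: 11/(120*(w + 1)) - 77/(288*(w - 1)) - 5/(24*(w - 1)**2) + 149/(45*(w - 4)) - 301/(96*(w - 5)).
Integrate each term; A/(w−a) gives A·log|w−a|; A/(w−a)² gives −A/(w−a).

-301*log(w - 5)/96 + 149*log(w - 4)/45 - 77*log(w - 1)/288 + 11*log(w + 1)/120 + 5/(24*w - 24) + C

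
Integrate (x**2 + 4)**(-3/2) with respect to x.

x/(4*sqrt(x**2 + 4)) + C

Substitute x = 2·tan(θ), so dx = 2·sec(θ)^2 dθ and the radical becomes sqrt(x**2 + 4) = 2·sec(θ) by the Pythagorean identity.
Integrate the resulting trig expression in θ, then back-substitute tan(θ) = x/2, sec(θ) = sqrt(x**2 + 4)/2 (absorbing any constant into C).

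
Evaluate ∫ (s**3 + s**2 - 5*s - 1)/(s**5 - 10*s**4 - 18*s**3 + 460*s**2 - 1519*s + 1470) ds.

Factor the denominator: (s - 7)*(s - 5)*(s - 3)*(s - 2)*(s + 7).
Partial-fraction decomposition: -13/(756*(s + 7)) - 1/(135*(s - 2)) + 1/(4*(s - 3)) - 31/(36*(s - 5)) + 89/(140*(s - 7)).
Integrate each term: A/(s−a) contributes A·log|s−a|.

89*log(s - 7)/140 - 31*log(s - 5)/36 + log(s - 3)/4 - log(s - 2)/135 - 13*log(s + 7)/756 + C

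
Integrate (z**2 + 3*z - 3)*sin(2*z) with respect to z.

Use integration by parts with u = z**2 + 3*z - 3, dv = sin(2*z) dz, so v = -cos(2*z)/2.
Apply parts 2 times (tabular method): alternate signs, differentiate u down to 0, integrate dv up.

-z**2*cos(2*z)/2 + z*sin(2*z)/2 - 3*z*cos(2*z)/2 + 3*sin(2*z)/4 + 7*cos(2*z)/4 + C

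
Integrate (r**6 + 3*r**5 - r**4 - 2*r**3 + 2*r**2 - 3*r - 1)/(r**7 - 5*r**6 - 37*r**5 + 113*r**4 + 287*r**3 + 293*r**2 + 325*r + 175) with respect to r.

165059*log(r - 7)/76800 - 8053*log(r - 5)/6240 + 25*log(r + 1)/3072 + 5939*log(r + 5)/49920 + 37*log(r**2 + 1)/5200 + 9*atan(r)/2600 - 1/(128*r + 128) + C

Factor the denominator: (r - 7)*(r - 5)*(r + 1)**2*(r + 5)*(r**2 + 1).
Partial-fraction decomposition: (37*r + 9)/(2600*(r**2 + 1)) + 5939/(49920*(r + 5)) + 25/(3072*(r + 1)) + 1/(128*(r + 1)**2) - 8053/(6240*(r - 5)) + 165059/(76800*(r - 7)).
Integrate each term; A/(r−a) gives A·log|r−a|; the (Br+D)/(r²+p²) term gives a log and an atan.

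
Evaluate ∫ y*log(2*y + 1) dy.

Use integration by parts with u = log(2*y + 1), dv = y dy.
Then du = 2/(2*y + 1) dy and v = y**2/2.

y**2*log(2*y + 1)/2 - y**2/4 + y/4 - log(2*y + 1)/8 + C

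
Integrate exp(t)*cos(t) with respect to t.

Let I denote the integral. Integrate by parts with u = cos(t), dv = exp(t) dt, so v = exp(t): I = exp(t)*cos(t) + ∫ exp(t)*sin(t) dt.
Apply parts again with u = sin(t), dv = exp(t) dt: ∫ exp(t)*sin(t) dt = exp(t)*sin(t) − I. Substituting back brings back I: I = exp(t)*sin(t) + exp(t)*cos(t) − I.
Solving for I: (1 + 1)·I equals the remaining terms, so I = (1/2)·(exp(t)*sin(t) + exp(t)*cos(t)).

exp(t)*sin(t)/2 + exp(t)*cos(t)/2 + C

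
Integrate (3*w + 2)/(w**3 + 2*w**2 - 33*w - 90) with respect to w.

20*log(w - 6)/99 + 7*log(w + 3)/18 - 13*log(w + 5)/22 + C

Factor the denominator: (w - 6)*(w + 3)*(w + 5).
Partial-fraction decomposition: -13/(22*(w + 5)) + 7/(18*(w + 3)) + 20/(99*(w - 6)).
Integrate each term: A/(w−a) contributes A·log|w−a|.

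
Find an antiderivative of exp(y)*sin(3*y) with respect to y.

Let I denote the integral. Integrate by parts with u = sin(3*y), dv = exp(y) dy, so v = exp(y): I = exp(y)*sin(3*y) − 3·∫ exp(y)*cos(3*y) dy.
Apply parts again with u = cos(3*y), dv = exp(y) dy: ∫ exp(y)*cos(3*y) dy = exp(y)*cos(3*y) + 3·I. Substituting back brings back I: I = exp(y)*sin(3*y) - 3*exp(y)*cos(3*y) − 9·I.
Solving for I: (1 + 9)·I equals the remaining terms, so I = (1/10)·(exp(y)*sin(3*y) - 3*exp(y)*cos(3*y)).

exp(y)*sin(3*y)/10 - 3*exp(y)*cos(3*y)/10 + C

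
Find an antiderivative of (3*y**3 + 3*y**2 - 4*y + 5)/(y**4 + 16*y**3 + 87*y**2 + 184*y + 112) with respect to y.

Factor the denominator: (y + 1)*(y + 4)**2*(y + 7).
Partial-fraction decomposition: 283/(18*(y + 7)) - 116/(9*(y + 4)) + 41/(3*(y + 4)**2) + 1/(6*(y + 1)).
Integrate each term; A/(y−a) gives A·log|y−a|; A/(y−a)² gives −A/(y−a).

log(y + 1)/6 - 116*log(y + 4)/9 + 283*log(y + 7)/18 - 41/(3*y + 12) + C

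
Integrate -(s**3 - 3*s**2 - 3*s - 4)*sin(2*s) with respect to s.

Use integration by parts with u = s**3 - 3*s**2 - 3*s - 4, dv = -sin(2*s) ds, so v = cos(2*s)/2.
Apply parts 3 times (tabular method): alternate signs, differentiate u down to 0, integrate dv up.

s**3*cos(2*s)/2 - 3*s**2*sin(2*s)/4 - 3*s**2*cos(2*s)/2 + 3*s*sin(2*s)/2 - 9*s*cos(2*s)/4 + 9*sin(2*s)/8 - 5*cos(2*s)/4 + C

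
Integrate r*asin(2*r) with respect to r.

Use integration by parts with u = arcsin(2*r), dv = r dr.
Then du = 2/sqrt(-4*r**2 + 1) dr.

r**2*asin(2*r)/2 + r*sqrt(-4*r**2 + 1)/8 - asin(2*r)/16 + C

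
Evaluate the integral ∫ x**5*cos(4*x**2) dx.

x**4*sin(4*x**2)/8 + x**2*cos(4*x**2)/16 - sin(4*x**2)/64 + C

Let u = x², du = 2x dx; rewrite as (1/2)∫ u^2·cos(4u) du.
Now integrate by parts 2 times.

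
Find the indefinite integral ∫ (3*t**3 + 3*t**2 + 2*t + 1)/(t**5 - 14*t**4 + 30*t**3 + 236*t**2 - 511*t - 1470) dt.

Factor the denominator: (t - 7)**2*(t - 5)*(t + 2)*(t + 3).
Partial-fraction decomposition: -59/(800*(t + 3)) + 5/(189*(t + 2)) + 461/(224*(t - 5)) - 5429/(2700*(t - 7)) + 397/(60*(t - 7)**2).
Integrate each term; A/(t−a) gives A·log|t−a|; A/(t−a)² gives −A/(t−a).

-5429*log(t - 7)/2700 + 461*log(t - 5)/224 + 5*log(t + 2)/189 - 59*log(t + 3)/800 - 397/(60*t - 420) + C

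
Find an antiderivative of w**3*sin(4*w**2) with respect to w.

Let u = w², du = 2w dw; rewrite as (1/2)∫ u^1·sin(4u) du.
Now integrate by parts 1 time.

-w**2*cos(4*w**2)/8 + sin(4*w**2)/32 + C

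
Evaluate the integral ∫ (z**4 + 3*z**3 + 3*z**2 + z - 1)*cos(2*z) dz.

z**4*sin(2*z)/2 + 3*z**3*sin(2*z)/2 + z**3*cos(2*z) + 9*z**2*cos(2*z)/4 - 7*z*sin(2*z)/4 - sin(2*z)/2 - 7*cos(2*z)/8 + C

Use integration by parts with u = z**4 + 3*z**3 + 3*z**2 + z - 1, dv = cos(2*z) dz, so v = sin(2*z)/2.
Apply parts 4 times (tabular method): alternate signs, differentiate u down to 0, integrate dv up.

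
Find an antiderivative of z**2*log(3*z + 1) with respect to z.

Use integration by parts with u = log(3*z + 1), dv = z**2 dz.
Then du = 3/(3*z + 1) dz and v = z**3/3.

z**3*log(3*z + 1)/3 - z**3/9 + z**2/18 - z/27 + log(3*z + 1)/81 + C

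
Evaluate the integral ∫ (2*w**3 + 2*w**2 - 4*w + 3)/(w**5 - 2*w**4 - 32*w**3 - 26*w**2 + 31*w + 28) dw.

23*log(w - 7)/128 - log(w - 1)/40 + log(w + 1)/1152 - 7*log(w + 4)/45 - 7/(48*w + 48) + C

Factor the denominator: (w - 7)*(w - 1)*(w + 1)**2*(w + 4).
Partial-fraction decomposition: -7/(45*(w + 4)) + 1/(1152*(w + 1)) + 7/(48*(w + 1)**2) - 1/(40*(w - 1)) + 23/(128*(w - 7)).
Integrate each term; A/(w−a) gives A·log|w−a|; A/(w−a)² gives −A/(w−a).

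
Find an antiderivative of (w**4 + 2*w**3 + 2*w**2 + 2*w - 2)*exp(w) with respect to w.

(w**4 - 2*w**3 + 8*w**2 - 14*w + 12)*exp(w) + C

Use integration by parts with u = w**4 + 2*w**3 + 2*w**2 + 2*w - 2, dv = exp(w) dw, so v = exp(w).
Apply parts 4 times (tabular method): alternate signs, differentiate u down to 0, integrate dv up.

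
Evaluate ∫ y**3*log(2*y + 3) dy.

Use integration by parts with u = log(2*y + 3), dv = y**3 dy.
Then du = 2/(2*y + 3) dy and v = y**4/4.

y**4*log(2*y + 3)/4 - y**4/16 + y**3/8 - 9*y**2/32 + 27*y/32 - 81*log(2*y + 3)/64 + C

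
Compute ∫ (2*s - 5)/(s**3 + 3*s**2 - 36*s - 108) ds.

7*log(s - 6)/108 + 11*log(s + 3)/27 - 17*log(s + 6)/36 + C

Factor the denominator: (s - 6)*(s + 3)*(s + 6).
Partial-fraction decomposition: -17/(36*(s + 6)) + 11/(27*(s + 3)) + 7/(108*(s - 6)).
Integrate each term: A/(s−a) contributes A·log|s−a|.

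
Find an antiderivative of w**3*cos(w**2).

w**2*sin(w**2)/2 + cos(w**2)/2 + C

Let u = w², du = 2w dw; rewrite as (1/2)∫ u^1·cos(1u) du.
Now integrate by parts 1 time.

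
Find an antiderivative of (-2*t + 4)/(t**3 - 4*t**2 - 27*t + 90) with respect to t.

-8*log(t - 6)/33 + log(t - 3)/12 + 7*log(t + 5)/44 + C

Factor the denominator: (t - 6)*(t - 3)*(t + 5).
Partial-fraction decomposition: 7/(44*(t + 5)) + 1/(12*(t - 3)) - 8/(33*(t - 6)).
Integrate each term: A/(t−a) contributes A·log|t−a|.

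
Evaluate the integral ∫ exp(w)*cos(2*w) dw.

Let I denote the integral. Integrate by parts with u = cos(2*w), dv = exp(w) dw, so v = exp(w): I = exp(w)*cos(2*w) + 2·∫ exp(w)*sin(2*w) dw.
Apply parts again with u = sin(2*w), dv = exp(w) dw: ∫ exp(w)*sin(2*w) dw = exp(w)*sin(2*w) − 2·I. Substituting back brings back I: I = 2*exp(w)*sin(2*w) + exp(w)*cos(2*w) − 4·I.
Solving for I: (1 + 4)·I equals the remaining terms, so I = (1/5)·(2*exp(w)*sin(2*w) + exp(w)*cos(2*w)).

2*exp(w)*sin(2*w)/5 + exp(w)*cos(2*w)/5 + C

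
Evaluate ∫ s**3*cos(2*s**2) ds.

s**2*sin(2*s**2)/4 + cos(2*s**2)/8 + C

Let u = s², du = 2s ds; rewrite as (1/2)∫ u^1·cos(2u) du.
Now integrate by parts 1 time.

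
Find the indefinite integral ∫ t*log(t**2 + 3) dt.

t**2*log(t**2 + 3)/2 - t**2/2 + 3*log(t**2 + 3)/2 + C

Let u = t**2 + 3, so du = (2*t) dt.
The integral becomes (1/2)·∫ log(u) du; integrate by parts with u′=log(u), dv′=du.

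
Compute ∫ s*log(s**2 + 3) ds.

Let u = s**2 + 3, so du = (2*s) ds.
The integral becomes (1/2)·∫ log(u) du; integrate by parts with u′=log(u), dv′=du.

s**2*log(s**2 + 3)/2 - s**2/2 + 3*log(s**2 + 3)/2 + C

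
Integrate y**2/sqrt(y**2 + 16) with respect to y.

Substitute y = 4·tan(θ), so dy = 4·sec(θ)^2 dθ and the radical becomes sqrt(y**2 + 16) = 4·sec(θ) by the Pythagorean identity.
Integrate the resulting trig expression in θ, then back-substitute tan(θ) = y/4, sec(θ) = sqrt(y**2 + 16)/4 (absorbing any constant into C).

y*sqrt(y**2 + 16)/2 - 8*log(y + sqrt(y**2 + 16)) + C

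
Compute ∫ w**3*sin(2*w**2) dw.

Let u = w², du = 2w dw; rewrite as (1/2)∫ u^1·sin(2u) du.
Now integrate by parts 1 time.

-w**2*cos(2*w**2)/4 + sin(2*w**2)/8 + C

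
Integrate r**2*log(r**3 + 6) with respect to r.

r**3*log(r**3 + 6)/3 - r**3/3 + 2*log(r**3 + 6) + C

Let u = r**3 + 6, so du = (3*r**2) dr.
The integral becomes (1/3)·∫ log(u) du; integrate by parts with u′=log(u), dv′=du.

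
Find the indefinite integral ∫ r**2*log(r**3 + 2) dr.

r**3*log(r**3 + 2)/3 - r**3/3 + 2*log(r**3 + 2)/3 + C

Let u = r**3 + 2, so du = (3*r**2) dr.
The integral becomes (1/3)·∫ log(u) du; integrate by parts with u′=log(u), dv′=du.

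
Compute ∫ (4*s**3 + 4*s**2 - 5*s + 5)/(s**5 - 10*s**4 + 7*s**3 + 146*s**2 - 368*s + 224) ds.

Factor the denominator: (s - 7)*(s - 4)*(s - 2)*(s - 1)*(s + 4).
Partial-fraction decomposition: -167/(2640*(s + 4)) - 4/(45*(s - 1)) + 43/(60*(s - 2)) - 305/(144*(s - 4)) + 769/(495*(s - 7)).
Integrate each term: A/(s−a) contributes A·log|s−a|.

769*log(s - 7)/495 - 305*log(s - 4)/144 + 43*log(s - 2)/60 - 4*log(s - 1)/45 - 167*log(s + 4)/2640 + C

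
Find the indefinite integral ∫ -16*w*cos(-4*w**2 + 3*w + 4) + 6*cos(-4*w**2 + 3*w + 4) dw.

2*sin(-4*w**2 + 3*w + 4) + C

Let u = 4*w**2 - 3*w - 4, so du = (8*w - 3) dw.
Rewriting, the integral becomes -2·∫ cos(u) du = -2·sin(u).
Substituting back, u = 4*w**2 - 3*w - 4.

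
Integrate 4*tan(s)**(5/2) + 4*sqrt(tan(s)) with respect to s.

8*tan(s)**(3/2)/3 + C

Let u = tan(s), so du = (tan(s)**2 + 1) ds.
Rewriting, the integral becomes 4·∫ √u du = 4·(2/3)u^(3/2).
Substituting back, u = tan(s).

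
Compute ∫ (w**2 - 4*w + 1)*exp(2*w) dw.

Use integration by parts with u = w**2 - 4*w + 1, dv = exp(2*w) dw, so v = exp(2*w)/2.
Apply parts 2 times (tabular method): alternate signs, differentiate u down to 0, integrate dv up.

(2*w**2 - 10*w + 7)*exp(2*w)/4 + C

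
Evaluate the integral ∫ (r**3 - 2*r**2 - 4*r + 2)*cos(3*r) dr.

Use integration by parts with u = r**3 - 2*r**2 - 4*r + 2, dv = cos(3*r) dr, so v = sin(3*r)/3.
Apply parts 3 times (tabular method): alternate signs, differentiate u down to 0, integrate dv up.

r**3*sin(3*r)/3 - 2*r**2*sin(3*r)/3 + r**2*cos(3*r)/3 - 14*r*sin(3*r)/9 - 4*r*cos(3*r)/9 + 22*sin(3*r)/27 - 14*cos(3*r)/27 + C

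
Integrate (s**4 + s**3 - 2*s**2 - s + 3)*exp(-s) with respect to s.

(-s**4 - 5*s**3 - 13*s**2 - 25*s - 28)*exp(-s) + C

Use integration by parts with u = s**4 + s**3 - 2*s**2 - s + 3, dv = exp(-s) ds, so v = -exp(-s).
Apply parts 4 times (tabular method): alternate signs, differentiate u down to 0, integrate dv up.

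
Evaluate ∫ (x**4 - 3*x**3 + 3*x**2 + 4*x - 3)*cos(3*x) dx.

Use integration by parts with u = x**4 - 3*x**3 + 3*x**2 + 4*x - 3, dv = cos(3*x) dx, so v = sin(3*x)/3.
Apply parts 4 times (tabular method): alternate signs, differentiate u down to 0, integrate dv up.

x**4*sin(3*x)/3 - x**3*sin(3*x) + 4*x**3*cos(3*x)/9 + 5*x**2*sin(3*x)/9 - x**2*cos(3*x) + 2*x*sin(3*x) + 10*x*cos(3*x)/27 - 91*sin(3*x)/81 + 2*cos(3*x)/3 + C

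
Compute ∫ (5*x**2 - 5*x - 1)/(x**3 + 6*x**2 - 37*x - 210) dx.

149*log(x - 6)/143 - 149*log(x + 5)/22 + 279*log(x + 7)/26 + C

Factor the denominator: (x - 6)*(x + 5)*(x + 7).
Partial-fraction decomposition: 279/(26*(x + 7)) - 149/(22*(x + 5)) + 149/(143*(x - 6)).
Integrate each term: A/(x−a) contributes A·log|x−a|.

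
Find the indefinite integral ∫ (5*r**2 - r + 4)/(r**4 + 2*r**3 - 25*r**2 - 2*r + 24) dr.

Factor the denominator: (r - 4)*(r - 1)*(r + 1)*(r + 6).
Partial-fraction decomposition: -19/(35*(r + 6)) + 1/(5*(r + 1)) - 4/(21*(r - 1)) + 8/(15*(r - 4)).
Integrate each term: A/(r−a) contributes A·log|r−a|.

8*log(r - 4)/15 - 4*log(r - 1)/21 + log(r + 1)/5 - 19*log(r + 6)/35 + C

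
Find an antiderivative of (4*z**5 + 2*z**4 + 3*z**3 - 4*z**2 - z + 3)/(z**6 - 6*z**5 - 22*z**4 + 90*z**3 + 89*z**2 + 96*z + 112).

Factor the denominator: (z - 7)*(z - 4)*(z + 1)*(z + 4)*(z**2 + 1).
Partial-fraction decomposition: -9*(3*z - 4)/(850*(z**2 + 1)) + 3833/(4488*(z + 4)) - 1/(48*(z + 1)) - 947/(408*(z - 4)) + 72859/(13200*(z - 7)).
Integrate each term; A/(z−a) gives A·log|z−a|; the (Bz+D)/(z²+p²) term gives a log and an atan.

72859*log(z - 7)/13200 - 947*log(z - 4)/408 - log(z + 1)/48 + 3833*log(z + 4)/4488 - 27*log(z**2 + 1)/1700 + 18*atan(z)/425 + C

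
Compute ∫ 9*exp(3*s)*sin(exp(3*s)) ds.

Let u = exp(3*s), so du = (3*exp(3*s)) ds.
Rewriting, the integral becomes 3·∫ sin(u) du = 3·-cos(u).
Substituting back, u = exp(3*s).

-3*cos(exp(3*s)) + C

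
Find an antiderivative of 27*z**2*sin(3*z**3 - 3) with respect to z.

-3*cos(3*z**3 - 3) + C

Let u = 3*z**3 - 3, so du = (9*z**2) dz.
Rewriting, the integral becomes 3·∫ sin(u) du = 3·-cos(u).
Substituting back, u = 3*z**3 - 3.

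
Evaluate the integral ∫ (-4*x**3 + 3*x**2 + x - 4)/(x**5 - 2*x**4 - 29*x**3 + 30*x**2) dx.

Factor the denominator: x**2*(x - 6)*(x - 1)*(x + 5).
Partial-fraction decomposition: 283/(825*(x + 5)) + 2/(15*(x - 1)) - 377/(990*(x - 6)) - 43/(450*x) - 2/(15*x**2).
Integrate each term; A/(x−a) gives A·log|x−a|; A/(x−a)² gives −A/(x−a).

-43*log(x)/450 - 377*log(x - 6)/990 + 2*log(x - 1)/15 + 283*log(x + 5)/825 + 2/(15*x) + C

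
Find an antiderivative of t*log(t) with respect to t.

Use integration by parts with u = log(t), dv = t dt.
Then du = 1/t dt and v = t**2/2.

t**2*log(t)/2 - t**2/4 + C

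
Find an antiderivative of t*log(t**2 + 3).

Let u = t**2 + 3, so du = (2*t) dt.
The integral becomes (1/2)·∫ log(u) du; integrate by parts with u′=log(u), dv′=du.

t**2*log(t**2 + 3)/2 - t**2/2 + 3*log(t**2 + 3)/2 + C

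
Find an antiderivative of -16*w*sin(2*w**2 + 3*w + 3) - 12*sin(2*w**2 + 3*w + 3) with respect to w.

Let u = 2*w**2 + 3*w + 3, so du = (4*w + 3) dw.
Rewriting, the integral becomes -4·∫ sin(u) du = -4·-cos(u).
Substituting back, u = 2*w**2 + 3*w + 3.

4*cos(2*w**2 + 3*w + 3) + C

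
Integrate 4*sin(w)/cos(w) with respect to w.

Let u = cos(w), so du = (-sin(w)) dw.
Rewriting, the integral becomes -4·∫ 1/u du = -4·log(u).
Substituting back, u = cos(w).

-4*log(cos(w)) + C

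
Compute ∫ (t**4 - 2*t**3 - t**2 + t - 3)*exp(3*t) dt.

(27*t**4 - 90*t**3 + 63*t**2 - 15*t - 76)*exp(3*t)/81 + C

Use integration by parts with u = t**4 - 2*t**3 - t**2 + t - 3, dv = exp(3*t) dt, so v = exp(3*t)/3.
Apply parts 4 times (tabular method): alternate signs, differentiate u down to 0, integrate dv up.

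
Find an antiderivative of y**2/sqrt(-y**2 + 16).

-y*sqrt(-y**2 + 16)/2 + 8*asin(y/4) + C

Substitute y = 4·sin(θ), so dy = 4·cos(θ) dθ and the radical becomes sqrt(-y**2 + 16) = 4·cos(θ) by the Pythagorean identity.
Integrate the resulting trig expression in θ, then back-substitute θ = asin(y/4), sin(θ) = y/4, cos(θ) = sqrt(-y**2 + 16)/4 (absorbing any constant into C).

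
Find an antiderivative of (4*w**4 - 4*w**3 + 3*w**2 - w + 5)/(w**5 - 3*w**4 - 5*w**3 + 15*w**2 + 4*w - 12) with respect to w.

49*log(w - 3)/8 - 47*log(w - 2)/12 + 7*log(w - 1)/12 - 17*log(w + 1)/24 + 23*log(w + 2)/12 + C

Factor the denominator: (w - 3)*(w - 2)*(w - 1)*(w + 1)*(w + 2).
Partial-fraction decomposition: 23/(12*(w + 2)) - 17/(24*(w + 1)) + 7/(12*(w - 1)) - 47/(12*(w - 2)) + 49/(8*(w - 3)).
Integrate each term: A/(w−a) contributes A·log|w−a|.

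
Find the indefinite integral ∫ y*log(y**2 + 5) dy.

Let u = y**2 + 5, so du = (2*y) dy.
The integral becomes (1/2)·∫ log(u) du; integrate by parts with u′=log(u), dv′=du.

y**2*log(y**2 + 5)/2 - y**2/2 + 5*log(y**2 + 5)/2 + C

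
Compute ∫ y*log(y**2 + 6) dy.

y**2*log(y**2 + 6)/2 - y**2/2 + 3*log(y**2 + 6) + C

Let u = y**2 + 6, so du = (2*y) dy.
The integral becomes (1/2)·∫ log(u) du; integrate by parts with u′=log(u), dv′=du.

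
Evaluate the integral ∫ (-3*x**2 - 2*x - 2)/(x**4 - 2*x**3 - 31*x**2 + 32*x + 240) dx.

-29*log(x - 5)/24 + 29*log(x - 4)/28 - 23*log(x + 3)/56 + 7*log(x + 4)/12 + C

Factor the denominator: (x - 5)*(x - 4)*(x + 3)*(x + 4).
Partial-fraction decomposition: 7/(12*(x + 4)) - 23/(56*(x + 3)) + 29/(28*(x - 4)) - 29/(24*(x - 5)).
Integrate each term: A/(x−a) contributes A·log|x−a|.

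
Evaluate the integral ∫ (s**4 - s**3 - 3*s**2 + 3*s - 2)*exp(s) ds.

(s**4 - 5*s**3 + 12*s**2 - 21*s + 19)*exp(s) + C

Use integration by parts with u = s**4 - s**3 - 3*s**2 + 3*s - 2, dv = exp(s) ds, so v = exp(s).
Apply parts 4 times (tabular method): alternate signs, differentiate u down to 0, integrate dv up.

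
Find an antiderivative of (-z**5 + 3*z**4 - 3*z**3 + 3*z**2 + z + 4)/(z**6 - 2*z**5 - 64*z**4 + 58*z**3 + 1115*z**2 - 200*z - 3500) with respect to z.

-2095*log(z - 7)/2592 + 1541*log(z - 5)/4200 + log(z - 2)/294 - 59*log(z + 2)/1134 - 539807*log(z + 5)/1058400 - 5449/(2520*z + 12600) + C

Factor the denominator: (z - 7)*(z - 5)*(z - 2)*(z + 2)*(z + 5)**2.
Partial-fraction decomposition: -539807/(1058400*(z + 5)) + 5449/(2520*(z + 5)**2) - 59/(1134*(z + 2)) + 1/(294*(z - 2)) + 1541/(4200*(z - 5)) - 2095/(2592*(z - 7)).
Integrate each term; A/(z−a) gives A·log|z−a|; A/(z−a)² gives −A/(z−a).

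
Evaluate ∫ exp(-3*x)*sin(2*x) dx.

Let I denote the integral. Integrate by parts with u = sin(2*x), dv = exp(-3*x) dx, so v = -exp(-3*x)/3: I = -exp(-3*x)*sin(2*x)/3 + (2/3)·∫ exp(-3*x)*cos(2*x) dx.
Apply parts again with u = cos(2*x), dv = exp(-3*x) dx: ∫ exp(-3*x)*cos(2*x) dx = -exp(-3*x)*cos(2*x)/3 − (2/3)·I. Substituting back brings back I: I = -exp(-3*x)*sin(2*x)/3 - 2*exp(-3*x)*cos(2*x)/9 − (4/9)·I.
Solving for I: (1 + 4/9)·I equals the remaining terms, so I = (9/13)·(-exp(-3*x)*sin(2*x)/3 - 2*exp(-3*x)*cos(2*x)/9).

-3*exp(-3*x)*sin(2*x)/13 - 2*exp(-3*x)*cos(2*x)/13 + C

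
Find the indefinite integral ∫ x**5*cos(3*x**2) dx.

Let u = x², du = 2x dx; rewrite as (1/2)∫ u^2·cos(3u) du.
Now integrate by parts 2 times.

x**4*sin(3*x**2)/6 + x**2*cos(3*x**2)/9 - sin(3*x**2)/27 + C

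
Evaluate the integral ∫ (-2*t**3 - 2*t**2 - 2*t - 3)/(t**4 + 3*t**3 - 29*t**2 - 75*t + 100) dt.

Factor the denominator: (t - 5)*(t - 1)*(t + 4)*(t + 5).
Partial-fraction decomposition: -69/(20*(t + 5)) + 101/(45*(t + 4)) + 3/(40*(t - 1)) - 313/(360*(t - 5)).
Integrate each term: A/(t−a) contributes A·log|t−a|.

-313*log(t - 5)/360 + 3*log(t - 1)/40 + 101*log(t + 4)/45 - 69*log(t + 5)/20 + C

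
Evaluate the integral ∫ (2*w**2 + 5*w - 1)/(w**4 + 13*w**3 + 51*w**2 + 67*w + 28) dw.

log(w + 1)/6 + 11*log(w + 4)/27 - 31*log(w + 7)/54 + 2/(9*w + 9) + C

Factor the denominator: (w + 1)**2*(w + 4)*(w + 7).
Partial-fraction decomposition: -31/(54*(w + 7)) + 11/(27*(w + 4)) + 1/(6*(w + 1)) - 2/(9*(w + 1)**2).
Integrate each term; A/(w−a) gives A·log|w−a|; A/(w−a)² gives −A/(w−a).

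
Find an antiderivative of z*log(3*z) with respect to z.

z**2*(log(z) + log(3))/2 - z**2/4 + C

Use integration by parts with u = log(3*z), dv = z dz.
Then du = 1/z dz and v = z**2/2.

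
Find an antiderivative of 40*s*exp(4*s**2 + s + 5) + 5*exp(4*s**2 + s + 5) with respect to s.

Let u = 4*s**2 + s + 5, so du = (8*s + 1) ds.
Rewriting, the integral becomes 5·∫ e^u du = 5·e^u.
Substituting back, u = 4*s**2 + s + 5.

5*exp(4*s**2 + s + 5) + C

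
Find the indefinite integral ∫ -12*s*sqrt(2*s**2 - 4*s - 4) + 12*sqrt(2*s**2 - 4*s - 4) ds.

-2*(2*s**2 - 4*s - 4)**(3/2) + C

Let u = 2*s**2 - 4*s - 4, so du = (4*s - 4) ds.
Rewriting, the integral becomes -3·∫ √u du = -3·(2/3)u^(3/2).
Substituting back, u = 2*s**2 - 4*s - 4.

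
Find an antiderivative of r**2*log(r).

r**3*log(r)/3 - r**3/9 + C

Use integration by parts with u = log(r), dv = r**2 dr.
Then du = 1/r dr and v = r**3/3.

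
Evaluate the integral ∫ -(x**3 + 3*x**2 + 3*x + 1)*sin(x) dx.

x**3*cos(x) - 3*x**2*sin(x) + 3*x**2*cos(x) - 6*x*sin(x) - 3*x*cos(x) + 3*sin(x) - 5*cos(x) + C

Use integration by parts with u = x**3 + 3*x**2 + 3*x + 1, dv = -sin(x) dx, so v = cos(x).
Apply parts 3 times (tabular method): alternate signs, differentiate u down to 0, integrate dv up.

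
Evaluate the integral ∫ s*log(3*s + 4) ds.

s**2*log(3*s + 4)/2 - s**2/4 + 2*s/3 - 8*log(3*s + 4)/9 + C

Use integration by parts with u = log(3*s + 4), dv = s ds.
Then du = 3/(3*s + 4) ds and v = s**2/2.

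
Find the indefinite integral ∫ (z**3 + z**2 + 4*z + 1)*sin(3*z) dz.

-z**3*cos(3*z)/3 + z**2*sin(3*z)/3 - z**2*cos(3*z)/3 + 2*z*sin(3*z)/9 - 10*z*cos(3*z)/9 + 10*sin(3*z)/27 - 7*cos(3*z)/27 + C

Use integration by parts with u = z**3 + z**2 + 4*z + 1, dv = sin(3*z) dz, so v = -cos(3*z)/3.
Apply parts 3 times (tabular method): alternate signs, differentiate u down to 0, integrate dv up.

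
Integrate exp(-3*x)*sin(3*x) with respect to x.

-exp(-3*x)*sin(3*x)/6 - exp(-3*x)*cos(3*x)/6 + C

Let I denote the integral. Integrate by parts with u = sin(3*x), dv = exp(-3*x) dx, so v = -exp(-3*x)/3: I = -exp(-3*x)*sin(3*x)/3 + ∫ exp(-3*x)*cos(3*x) dx.
Apply parts again with u = cos(3*x), dv = exp(-3*x) dx: ∫ exp(-3*x)*cos(3*x) dx = -exp(-3*x)*cos(3*x)/3 − I. Substituting back brings back I: I = -exp(-3*x)*sin(3*x)/3 - exp(-3*x)*cos(3*x)/3 − I.
Solving for I: (1 + 1)·I equals the remaining terms, so I = (1/2)·(-exp(-3*x)*sin(3*x)/3 - exp(-3*x)*cos(3*x)/3).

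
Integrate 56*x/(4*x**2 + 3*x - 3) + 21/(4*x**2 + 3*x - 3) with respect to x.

7*log(4*x**2 + 3*x - 3) + C

Let u = 4*x**2 + 3*x - 3, so du = (8*x + 3) dx.
Rewriting, the integral becomes 7·∫ 1/u du = 7·log(u).
Substituting back, u = 4*x**2 + 3*x - 3.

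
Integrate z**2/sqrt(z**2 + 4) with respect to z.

z*sqrt(z**2 + 4)/2 - 2*log(z + sqrt(z**2 + 4)) + C

Substitute z = 2·tan(θ), so dz = 2·sec(θ)^2 dθ and the radical becomes sqrt(z**2 + 4) = 2·sec(θ) by the Pythagorean identity.
Integrate the resulting trig expression in θ, then back-substitute tan(θ) = z/2, sec(θ) = sqrt(z**2 + 4)/2 (absorbing any constant into C).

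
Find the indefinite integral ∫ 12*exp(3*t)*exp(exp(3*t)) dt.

4*exp(exp(3*t)) + C

Let u = exp(3*t), so du = (3*exp(3*t)) dt.
Rewriting, the integral becomes 4·∫ e^u du = 4·e^u.
Substituting back, u = exp(3*t).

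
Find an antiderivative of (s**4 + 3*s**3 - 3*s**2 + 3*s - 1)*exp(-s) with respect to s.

Use integration by parts with u = s**4 + 3*s**3 - 3*s**2 + 3*s - 1, dv = exp(-s) ds, so v = -exp(-s).
Apply parts 4 times (tabular method): alternate signs, differentiate u down to 0, integrate dv up.

(-s**4 - 7*s**3 - 18*s**2 - 39*s - 38)*exp(-s) + C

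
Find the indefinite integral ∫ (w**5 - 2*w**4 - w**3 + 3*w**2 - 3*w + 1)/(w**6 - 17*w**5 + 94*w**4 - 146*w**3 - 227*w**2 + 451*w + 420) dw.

Factor the denominator: (w - 7)*(w - 5)*(w - 4)*(w - 3)*(w + 1)**2.
Partial-fraction decomposition: 113/(23040*(w + 1)) + 1/(192*(w + 1)**2) - 73/(128*(w - 3)) + 97/(15*(w - 4)) - 1811/(144*(w - 5)) + 11789/(1536*(w - 7)).
Integrate each term; A/(w−a) gives A·log|w−a|; A/(w−a)² gives −A/(w−a).

11789*log(w - 7)/1536 - 1811*log(w - 5)/144 + 97*log(w - 4)/15 - 73*log(w - 3)/128 + 113*log(w + 1)/23040 - 1/(192*w + 192) + C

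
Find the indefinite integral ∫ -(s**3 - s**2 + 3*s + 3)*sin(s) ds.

s**3*cos(s) - 3*s**2*sin(s) - s**2*cos(s) + 2*s*sin(s) - 3*s*cos(s) + 3*sin(s) + 5*cos(s) + C

Use integration by parts with u = s**3 - s**2 + 3*s + 3, dv = -sin(s) ds, so v = cos(s).
Apply parts 3 times (tabular method): alternate signs, differentiate u down to 0, integrate dv up.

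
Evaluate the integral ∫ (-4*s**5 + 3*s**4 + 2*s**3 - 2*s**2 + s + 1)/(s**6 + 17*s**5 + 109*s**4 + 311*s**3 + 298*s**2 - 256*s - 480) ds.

log(s - 1)/1800 - 151*log(s + 2)/36 + 1141*log(s + 3)/8 + 24843*log(s + 4)/100 - 14071*log(s + 5)/36 + 4701/(10*s + 40) + C

Factor the denominator: (s - 1)*(s + 2)*(s + 3)*(s + 4)**2*(s + 5).
Partial-fraction decomposition: -14071/(36*(s + 5)) + 24843/(100*(s + 4)) - 4701/(10*(s + 4)**2) + 1141/(8*(s + 3)) - 151/(36*(s + 2)) + 1/(1800*(s - 1)).
Integrate each term; A/(s−a) gives A·log|s−a|; A/(s−a)² gives −A/(s−a).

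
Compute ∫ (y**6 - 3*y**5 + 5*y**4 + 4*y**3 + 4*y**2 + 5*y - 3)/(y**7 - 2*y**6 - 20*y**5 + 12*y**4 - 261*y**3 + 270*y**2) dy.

7*log(y)/900 + 3427*log(y - 6)/9900 - 13*log(y - 1)/300 + 27697*log(y + 5)/56100 + 499*log(y**2 + 9)/5100 - 2119*atan(y/3)/11475 + 1/(90*y) + C

Factor the denominator: y**2*(y - 6)*(y - 1)*(y + 5)*(y**2 + 9).
Partial-fraction decomposition: (1497*y - 4238)/(7650*(y**2 + 9)) + 27697/(56100*(y + 5)) - 13/(300*(y - 1)) + 3427/(9900*(y - 6)) + 7/(900*y) - 1/(90*y**2).
Integrate each term; A/(y−a) gives A·log|y−a|; the (By+D)/(y²+p²) term gives a log and an atan.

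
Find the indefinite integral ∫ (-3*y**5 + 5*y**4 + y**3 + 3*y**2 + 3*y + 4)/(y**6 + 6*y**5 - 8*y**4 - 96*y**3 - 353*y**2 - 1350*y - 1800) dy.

-6031*log(y - 5)/21420 - 89*log(y + 2)/273 + 2164*log(y + 4)/225 - 12439*log(y + 5)/1020 + 2043*log(y**2 + 9)/22100 + 6914*atan(y/3)/16575 + C

Factor the denominator: (y - 5)*(y + 2)*(y + 4)*(y + 5)*(y**2 + 9).
Partial-fraction decomposition: (2043*y + 13828)/(11050*(y**2 + 9)) - 12439/(1020*(y + 5)) + 2164/(225*(y + 4)) - 89/(273*(y + 2)) - 6031/(21420*(y - 5)).
Integrate each term; A/(y−a) gives A·log|y−a|; the (By+D)/(y²+p²) term gives a log and an atan.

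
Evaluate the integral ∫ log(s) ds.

s*log(s) - s + C

Use integration by parts with u = log(s), dv = ds.
Then du = 1/s ds and v = s.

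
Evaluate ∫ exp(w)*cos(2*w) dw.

2*exp(w)*sin(2*w)/5 + exp(w)*cos(2*w)/5 + C

Let I denote the integral. Integrate by parts with u = cos(2*w), dv = exp(w) dw, so v = exp(w): I = exp(w)*cos(2*w) + 2·∫ exp(w)*sin(2*w) dw.
Apply parts again with u = sin(2*w), dv = exp(w) dw: ∫ exp(w)*sin(2*w) dw = exp(w)*sin(2*w) − 2·I. Substituting back brings back I: I = 2*exp(w)*sin(2*w) + exp(w)*cos(2*w) − 4·I.
Solving for I: (1 + 4)·I equals the remaining terms, so I = (1/5)·(2*exp(w)*sin(2*w) + exp(w)*cos(2*w)).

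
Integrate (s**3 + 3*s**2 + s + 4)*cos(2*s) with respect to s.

Use integration by parts with u = s**3 + 3*s**2 + s + 4, dv = cos(2*s) ds, so v = sin(2*s)/2.
Apply parts 3 times (tabular method): alternate signs, differentiate u down to 0, integrate dv up.

s**3*sin(2*s)/2 + 3*s**2*sin(2*s)/2 + 3*s**2*cos(2*s)/4 - s*sin(2*s)/4 + 3*s*cos(2*s)/2 + 5*sin(2*s)/4 - cos(2*s)/8 + C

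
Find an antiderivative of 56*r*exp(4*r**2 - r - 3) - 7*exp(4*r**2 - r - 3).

Let u = 4*r**2 - r - 3, so du = (8*r - 1) dr.
Rewriting, the integral becomes 7·∫ e^u du = 7·e^u.
Substituting back, u = 4*r**2 - r - 3.

7*exp(4*r**2 - r - 3) + C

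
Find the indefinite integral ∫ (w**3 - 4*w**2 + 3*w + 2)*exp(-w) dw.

Use integration by parts with u = w**3 - 4*w**2 + 3*w + 2, dv = exp(-w) dw, so v = -exp(-w).
Apply parts 3 times (tabular method): alternate signs, differentiate u down to 0, integrate dv up.

(-w**3 + w**2 - w - 3)*exp(-w) + C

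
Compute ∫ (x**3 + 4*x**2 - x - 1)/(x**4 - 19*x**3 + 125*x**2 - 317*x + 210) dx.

Factor the denominator: (x - 7)*(x - 6)*(x - 5)*(x - 1).
Partial-fraction decomposition: -1/(40*(x - 1)) + 219/(8*(x - 5)) - 353/(5*(x - 6)) + 177/(4*(x - 7)).
Integrate each term: A/(x−a) contributes A·log|x−a|.

177*log(x - 7)/4 - 353*log(x - 6)/5 + 219*log(x - 5)/8 - log(x - 1)/40 + C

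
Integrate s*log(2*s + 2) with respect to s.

Use integration by parts with u = log(2*s + 2), dv = s ds.
Then du = 2/(2*s + 2) ds and v = s**2/2.

s**2*log(2*s + 2)/2 - s**2/4 + s/2 - log(s + 1)/2 + C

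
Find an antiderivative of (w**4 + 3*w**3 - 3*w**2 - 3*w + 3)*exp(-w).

(-w**4 - 7*w**3 - 18*w**2 - 33*w - 36)*exp(-w) + C

Use integration by parts with u = w**4 + 3*w**3 - 3*w**2 - 3*w + 3, dv = exp(-w) dw, so v = -exp(-w).
Apply parts 4 times (tabular method): alternate signs, differentiate u down to 0, integrate dv up.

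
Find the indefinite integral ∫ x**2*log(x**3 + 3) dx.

Let u = x**3 + 3, so du = (3*x**2) dx.
The integral becomes (1/3)·∫ log(u) du; integrate by parts with u′=log(u), dv′=du.

x**3*log(x**3 + 3)/3 - x**3/3 + log(x**3 + 3) + C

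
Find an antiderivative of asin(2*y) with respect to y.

Use integration by parts with u = arcsin(2*y), dv = dy.
Then du = 2/sqrt(-4*y**2 + 1) dy.

y*asin(2*y) + sqrt(-4*y**2 + 1)/2 + C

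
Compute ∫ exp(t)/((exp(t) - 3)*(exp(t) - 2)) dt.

log(exp(t) - 3) - log(exp(t) - 2) + C

Let u = e^t, du = e^t dt.
The integral becomes ∫ du/((u-2)(u-3)); decompose into partial fractions.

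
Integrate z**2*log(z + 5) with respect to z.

z**3*log(z + 5)/3 - z**3/9 + 5*z**2/6 - 25*z/3 + 125*log(z + 5)/3 + C

Use integration by parts with u = log(z + 5), dv = z**2 dz.
Then du = 1/(z + 5) dz and v = z**3/3.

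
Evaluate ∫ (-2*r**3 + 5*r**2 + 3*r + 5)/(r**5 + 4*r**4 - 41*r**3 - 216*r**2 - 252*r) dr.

Factor the denominator: r*(r - 7)*(r + 2)*(r + 3)*(r + 6).
Partial-fraction decomposition: 599/(936*(r + 6)) - 19/(18*(r + 3)) + 35/(72*(r + 2)) - 83/(1638*(r - 7)) - 5/(252*r).
Integrate each term: A/(r−a) contributes A·log|r−a|.

-5*log(r)/252 - 83*log(r - 7)/1638 + 35*log(r + 2)/72 - 19*log(r + 3)/18 + 599*log(r + 6)/936 + C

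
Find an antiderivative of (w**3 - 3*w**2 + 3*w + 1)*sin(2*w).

-w**3*cos(2*w)/2 + 3*w**2*sin(2*w)/4 + 3*w**2*cos(2*w)/2 - 3*w*sin(2*w)/2 - 3*w*cos(2*w)/4 + 3*sin(2*w)/8 - 5*cos(2*w)/4 + C

Use integration by parts with u = w**3 - 3*w**2 + 3*w + 1, dv = sin(2*w) dw, so v = -cos(2*w)/2.
Apply parts 3 times (tabular method): alternate signs, differentiate u down to 0, integrate dv up.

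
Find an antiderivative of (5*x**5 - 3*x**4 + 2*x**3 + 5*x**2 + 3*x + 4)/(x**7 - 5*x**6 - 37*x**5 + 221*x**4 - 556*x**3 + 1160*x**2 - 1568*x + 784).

19447*log(x - 7)/27825 - 2881*log(x - 2)/8100 - log(x - 1)/15 - 5731*log(x + 7)/30051 - 91*log(x**2 + 4)/2120 - 11*atan(x/2)/2120 + 79/(180*x - 360) + C

Factor the denominator: (x - 7)*(x - 2)**2*(x - 1)*(x + 7)*(x**2 + 4).
Partial-fraction decomposition: -(91*x + 11)/(1060*(x**2 + 4)) - 5731/(30051*(x + 7)) - 1/(15*(x - 1)) - 2881/(8100*(x - 2)) - 79/(180*(x - 2)**2) + 19447/(27825*(x - 7)).
Integrate each term; A/(x−a) gives A·log|x−a|; the (Bx+D)/(x²+p²) term gives a log and an atan.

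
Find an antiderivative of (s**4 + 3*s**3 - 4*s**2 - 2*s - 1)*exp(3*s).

Use integration by parts with u = s**4 + 3*s**3 - 4*s**2 - 2*s - 1, dv = exp(3*s) ds, so v = exp(3*s)/3.
Apply parts 4 times (tabular method): alternate signs, differentiate u down to 0, integrate dv up.

(27*s**4 + 45*s**3 - 153*s**2 + 48*s - 43)*exp(3*s)/81 + C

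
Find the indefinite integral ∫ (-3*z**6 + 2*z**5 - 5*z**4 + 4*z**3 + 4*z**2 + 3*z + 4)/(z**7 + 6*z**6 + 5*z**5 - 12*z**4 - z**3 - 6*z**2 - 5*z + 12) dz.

-451*log(z - 1)/1600 - 3*log(z + 1)/16 + 631*log(z + 3)/64 - 5272*log(z + 4)/425 + log(z**2 + 1)/136 - atan(z)/17 - 9/(80*z - 80) + C

Factor the denominator: (z - 1)**2*(z + 1)*(z + 3)*(z + 4)*(z**2 + 1).
Partial-fraction decomposition: (z - 4)/(68*(z**2 + 1)) - 5272/(425*(z + 4)) + 631/(64*(z + 3)) - 3/(16*(z + 1)) - 451/(1600*(z - 1)) + 9/(80*(z - 1)**2).
Integrate each term; A/(z−a) gives A·log|z−a|; the (Bz+D)/(z²+p²) term gives a log and an atan.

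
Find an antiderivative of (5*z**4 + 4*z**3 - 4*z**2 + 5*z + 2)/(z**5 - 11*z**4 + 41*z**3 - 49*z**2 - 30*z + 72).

747*log(z - 4)/5 - 1011*log(z - 3)/8 - 18*log(z - 2) - log(z + 1)/40 + 247/(2*z - 6) + C

Factor the denominator: (z - 4)*(z - 3)**2*(z - 2)*(z + 1).
Partial-fraction decomposition: -1/(40*(z + 1)) - 18/(z - 2) - 1011/(8*(z - 3)) - 247/(2*(z - 3)**2) + 747/(5*(z - 4)).
Integrate each term; A/(z−a) gives A·log|z−a|; A/(z−a)² gives −A/(z−a).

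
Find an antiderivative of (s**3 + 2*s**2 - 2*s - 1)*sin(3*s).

-s**3*cos(3*s)/3 + s**2*sin(3*s)/3 - 2*s**2*cos(3*s)/3 + 4*s*sin(3*s)/9 + 8*s*cos(3*s)/9 - 8*sin(3*s)/27 + 13*cos(3*s)/27 + C

Use integration by parts with u = s**3 + 2*s**2 - 2*s - 1, dv = sin(3*s) ds, so v = -cos(3*s)/3.
Apply parts 3 times (tabular method): alternate signs, differentiate u down to 0, integrate dv up.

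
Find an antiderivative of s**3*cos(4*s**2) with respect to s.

Let u = s², du = 2s ds; rewrite as (1/2)∫ u^1·cos(4u) du.
Now integrate by parts 1 time.

s**2*sin(4*s**2)/8 + cos(4*s**2)/32 + C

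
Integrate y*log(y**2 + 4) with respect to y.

Let u = y**2 + 4, so du = (2*y) dy.
The integral becomes (1/2)·∫ log(u) du; integrate by parts with u′=log(u), dv′=du.

y**2*log(y**2 + 4)/2 - y**2/2 + 2*log(y**2 + 4) + C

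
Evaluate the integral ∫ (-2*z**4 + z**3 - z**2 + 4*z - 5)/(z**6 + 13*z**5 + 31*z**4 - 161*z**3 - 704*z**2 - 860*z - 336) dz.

-151*log(z - 4)/5500 - 193*log(z + 1)/900 + 19*log(z + 2)/40 - 2873*log(z + 6)/1000 + 5227*log(z + 7)/1980 - 13/(150*z + 150) + C

Factor the denominator: (z - 4)*(z + 1)**2*(z + 2)*(z + 6)*(z + 7).
Partial-fraction decomposition: 5227/(1980*(z + 7)) - 2873/(1000*(z + 6)) + 19/(40*(z + 2)) - 193/(900*(z + 1)) + 13/(150*(z + 1)**2) - 151/(5500*(z - 4)).
Integrate each term; A/(z−a) gives A·log|z−a|; A/(z−a)² gives −A/(z−a).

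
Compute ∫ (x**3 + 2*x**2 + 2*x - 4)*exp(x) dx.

(x**3 - x**2 + 4*x - 8)*exp(x) + C

Use integration by parts with u = x**3 + 2*x**2 + 2*x - 4, dv = exp(x) dx, so v = exp(x).
Apply parts 3 times (tabular method): alternate signs, differentiate u down to 0, integrate dv up.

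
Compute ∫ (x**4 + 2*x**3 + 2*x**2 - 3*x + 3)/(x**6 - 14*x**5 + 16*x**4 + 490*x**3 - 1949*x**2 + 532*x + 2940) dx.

Factor the denominator: (x - 7)**2*(x - 5)*(x - 2)*(x + 1)*(x + 6).
Partial-fraction decomposition: -87/(6760*(x + 6)) + 7/(5760*(x + 1)) - 37/(1800*(x - 2)) + 83/(72*(x - 5)) - 606003/(540800*(x - 7)) + 3167/(1040*(x - 7)**2).
Integrate each term; A/(x−a) gives A·log|x−a|; A/(x−a)² gives −A/(x−a).

-606003*log(x - 7)/540800 + 83*log(x - 5)/72 - 37*log(x - 2)/1800 + 7*log(x + 1)/5760 - 87*log(x + 6)/6760 - 3167/(1040*x - 7280) + C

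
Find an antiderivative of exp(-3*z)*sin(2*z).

Let I denote the integral. Integrate by parts with u = sin(2*z), dv = exp(-3*z) dz, so v = -exp(-3*z)/3: I = -exp(-3*z)*sin(2*z)/3 + (2/3)·∫ exp(-3*z)*cos(2*z) dz.
Apply parts again with u = cos(2*z), dv = exp(-3*z) dz: ∫ exp(-3*z)*cos(2*z) dz = -exp(-3*z)*cos(2*z)/3 − (2/3)·I. Substituting back brings back I: I = -exp(-3*z)*sin(2*z)/3 - 2*exp(-3*z)*cos(2*z)/9 − (4/9)·I.
Solving for I: (1 + 4/9)·I equals the remaining terms, so I = (9/13)·(-exp(-3*z)*sin(2*z)/3 - 2*exp(-3*z)*cos(2*z)/9).

-3*exp(-3*z)*sin(2*z)/13 - 2*exp(-3*z)*cos(2*z)/13 + C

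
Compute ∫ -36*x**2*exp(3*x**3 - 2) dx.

Let u = 3*x**3 - 2, so du = (9*x**2) dx.
Rewriting, the integral becomes -4·∫ e^u du = -4·e^u.
Substituting back, u = 3*x**3 - 2.

-4*exp(3*x**3 - 2) + C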